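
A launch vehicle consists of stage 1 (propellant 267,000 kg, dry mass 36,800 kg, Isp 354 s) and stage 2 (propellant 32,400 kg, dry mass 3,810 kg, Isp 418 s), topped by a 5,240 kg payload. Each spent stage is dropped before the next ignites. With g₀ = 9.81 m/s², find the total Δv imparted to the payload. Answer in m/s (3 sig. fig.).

Δv ≈ 11400 m/s

Ignition mass of stage 1 = 267,000+36,800 + 32,400+3,810 + 5,240 = 345,250 kg.
Stage 1: m₀ = 345,250 kg, m_f = 345,250 − 267,000 = 78,250 kg; Δv = 354×9.81×ln(4.412) = 3472.7×1.4844 ≈ 5155 m/s.
Stage 2: m₀ = 41,450 kg, m_f = 41,450 − 32,400 = 9,050 kg; Δv = 418×9.81×ln(4.58) = 4100.6×1.5217 ≈ 6240 m/s.
Total Δv = 5155 + 6240 = 11395 m/s.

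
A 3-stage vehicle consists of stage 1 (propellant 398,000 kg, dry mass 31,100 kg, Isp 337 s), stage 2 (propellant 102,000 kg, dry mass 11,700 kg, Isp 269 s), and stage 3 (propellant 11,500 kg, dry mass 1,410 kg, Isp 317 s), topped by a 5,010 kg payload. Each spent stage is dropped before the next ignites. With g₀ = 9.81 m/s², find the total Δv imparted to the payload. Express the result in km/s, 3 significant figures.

Ignition mass of stage 1 = 398,000+31,100 + 102,000+11,700 + 11,500+1,410 + 5,010 = 560,720 kg.
Stage 1: m₀ = 560,720 kg, m_f = 560,720 − 398,000 = 162,720 kg; Δv = 337×9.81×ln(3.446) = 3306.0×1.2372 ≈ 4090 m/s.
Stage 2: m₀ = 131,620 kg, m_f = 131,620 − 102,000 = 29,620 kg; Δv = 269×9.81×ln(4.444) = 2638.9×1.4915 ≈ 3936 m/s.
Stage 3: m₀ = 17,920 kg, m_f = 17,920 − 11,500 = 6,420 kg; Δv = 317×9.81×ln(2.791) = 3109.8×1.0265 ≈ 3192 m/s.
Total Δv = 4090 + 3936 + 3192 = 11218 m/s.

Δv ≈ 11.2 km/s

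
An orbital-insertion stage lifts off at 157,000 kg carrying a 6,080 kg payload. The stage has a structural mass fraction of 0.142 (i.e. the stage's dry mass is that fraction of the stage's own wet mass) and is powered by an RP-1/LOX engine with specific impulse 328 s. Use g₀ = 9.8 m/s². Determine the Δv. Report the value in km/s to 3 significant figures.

Δv ≈ 5.60 km/s

Stage wet mass = m₀ − payload = 157,000 − 6,080 = 150,920 kg.
Stage dry mass = ε × stage wet mass = 0.142 × 150,920 = 21,430.6 kg.
Burnout mass m_f = stage dry + payload = 21,430.6 + 6,080 = 27,510.6 kg.
v_e = Isp · g₀ = 328 × 9.8 = 3214.4 m/s.
From the ideal rocket equation, Δv = v_e · ln(157,000/27,510.6) = 3214.4 × ln(5.707) = 3214.4 × 1.7417 ≈ 5598 m/s.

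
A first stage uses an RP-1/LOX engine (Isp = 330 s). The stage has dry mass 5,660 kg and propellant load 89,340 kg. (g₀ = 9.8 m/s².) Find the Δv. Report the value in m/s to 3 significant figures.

Δv ≈ 9120 m/s

v_e = Isp · g₀ = 330 × 9.8 = 3234.0 m/s.
m₀ = m_dry + m_prop = 5,660 + 89,340 = 95,000 kg.
By the Tsiolkovsky rocket equation, Δv = v_e · ln(m₀/m_f) = 3234.0 × ln(16.78) = 3234.0 × 2.8205 ≈ 9121.3 m/s.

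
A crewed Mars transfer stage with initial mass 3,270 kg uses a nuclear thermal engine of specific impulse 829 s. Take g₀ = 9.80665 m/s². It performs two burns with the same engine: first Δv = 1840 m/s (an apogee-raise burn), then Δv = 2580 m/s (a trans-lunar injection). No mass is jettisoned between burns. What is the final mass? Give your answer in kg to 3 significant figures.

v_e = Isp · g₀ = 829 × 9.80665 = 8129.7 m/s.
After the first burn: m = 3270 × exp(−1840/8129.7) = 3270 × 0.79745 = 2,607.66 kg.
After the second burn: m = 2,607.66 × exp(−2580/8129.7) = 2,607.66 × 0.72807 = 1,898.56 kg.

final mass ≈ 1900 kg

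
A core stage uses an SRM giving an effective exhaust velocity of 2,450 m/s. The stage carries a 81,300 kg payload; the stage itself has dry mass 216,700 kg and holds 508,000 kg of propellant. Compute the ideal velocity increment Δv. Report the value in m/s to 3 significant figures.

m₀ = payload + dry + propellant = 81,300 + 216,700 + 508,000 = 806,000 kg.
m_f = payload + dry = 81,300 + 216,700 = 298,000 kg.
Rocket equation: Δv = v_e · ln(m₀/m_f) = 2450.0 × ln(2.705) = 2450.0 × 0.9950 ≈ 2437.7 m/s.

Δv ≈ 2440 m/s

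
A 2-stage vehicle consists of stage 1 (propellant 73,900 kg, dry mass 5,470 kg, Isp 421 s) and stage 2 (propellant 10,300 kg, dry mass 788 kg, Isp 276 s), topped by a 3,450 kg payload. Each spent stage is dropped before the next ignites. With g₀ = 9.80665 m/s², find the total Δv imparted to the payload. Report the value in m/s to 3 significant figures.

Δv ≈ 9720 m/s

Ignition mass of stage 1 = 73,900+5,470 + 10,300+788 + 3,450 = 93,908 kg.
Stage 1: m₀ = 93,908 kg, m_f = 93,908 − 73,900 = 20,008 kg; Δv = 421×9.80665×ln(4.694) = 4128.6×1.5462 ≈ 6384 m/s.
Stage 2: m₀ = 14,538 kg, m_f = 14,538 − 10,300 = 4,238 kg; Δv = 276×9.80665×ln(3.43) = 2706.6×1.2327 ≈ 3336 m/s.
Total Δv = 6384 + 3336 = 9720 m/s.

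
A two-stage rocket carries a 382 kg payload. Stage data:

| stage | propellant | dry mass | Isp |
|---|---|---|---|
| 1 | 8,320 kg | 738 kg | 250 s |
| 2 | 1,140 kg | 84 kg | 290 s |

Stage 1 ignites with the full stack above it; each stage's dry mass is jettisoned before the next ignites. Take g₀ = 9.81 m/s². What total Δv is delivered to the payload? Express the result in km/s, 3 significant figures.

Ignition mass of stage 1 = 8,320+738 + 1,140+84 + 382 = 10,664 kg.
Stage 1: m₀ = 10,664 kg, m_f = 10,664 − 8,320 = 2,344 kg; Δv = 250×9.81×ln(4.549) = 2452.5×1.5150 ≈ 3716 m/s.
Stage 2: m₀ = 1,606 kg, m_f = 1,606 − 1,140 = 466 kg; Δv = 290×9.81×ln(3.446) = 2844.9×1.2373 ≈ 3520 m/s.
Total Δv = 3716 + 3520 = 7236 m/s.

Δv ≈ 7.24 km/s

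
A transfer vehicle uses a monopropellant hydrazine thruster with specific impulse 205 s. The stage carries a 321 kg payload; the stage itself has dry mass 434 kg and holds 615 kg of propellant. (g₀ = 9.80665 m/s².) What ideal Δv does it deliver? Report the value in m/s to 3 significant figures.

v_e = Isp · g₀ = 205 × 9.80665 = 2010.4 m/s.
m₀ = payload + dry + propellant = 321 + 434 + 615 = 1,370 kg.
m_f = payload + dry = 321 + 434 = 755 kg.
Using Δv = v_e ln(m₀/m_f): Δv = v_e · ln(m₀/m_f) = 2010.4 × ln(1.815) = 2010.4 × 0.5958 ≈ 1197.9 m/s.

Δv ≈ 1200 m/s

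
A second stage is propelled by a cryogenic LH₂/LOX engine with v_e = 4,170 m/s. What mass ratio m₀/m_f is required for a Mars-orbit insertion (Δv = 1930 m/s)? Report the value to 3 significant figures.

Rocket equation: m₀/m_f = exp(Δv / v_e) = exp(1930 / 4170.0) = exp(0.4628) = 1.5886.

mass ratio ≈ 1.59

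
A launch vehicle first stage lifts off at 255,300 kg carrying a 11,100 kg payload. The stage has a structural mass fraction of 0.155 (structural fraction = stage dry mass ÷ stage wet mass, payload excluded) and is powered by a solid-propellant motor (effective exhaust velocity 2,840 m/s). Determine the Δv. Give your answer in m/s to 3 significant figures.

Stage wet mass = m₀ − payload = 255,300 − 11,100 = 244,200 kg.
Stage dry mass = ε × stage wet mass = 0.155 × 244,200 = 37,851 kg.
Burnout mass m_f = stage dry + payload = 37,851 + 11,100 = 48,951 kg.
Using Δv = v_e ln(m₀/m_f): Δv = v_e · ln(255,300/48,951) = 2840.0 × ln(5.215) = 2840.0 × 1.6516 ≈ 4691 m/s.

Δv ≈ 4690 m/s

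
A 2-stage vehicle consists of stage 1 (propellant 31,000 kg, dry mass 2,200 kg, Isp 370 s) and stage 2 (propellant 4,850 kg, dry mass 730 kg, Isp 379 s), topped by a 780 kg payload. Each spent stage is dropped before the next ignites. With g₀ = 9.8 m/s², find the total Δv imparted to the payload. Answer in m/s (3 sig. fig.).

Ignition mass of stage 1 = 31,000+2,200 + 4,850+730 + 780 = 39,560 kg.
Stage 1: m₀ = 39,560 kg, m_f = 39,560 − 31,000 = 8,560 kg; Δv = 370×9.8×ln(4.621) = 3626.0×1.5307 ≈ 5550 m/s.
Stage 2: m₀ = 6,360 kg, m_f = 6,360 − 4,850 = 1,510 kg; Δv = 379×9.8×ln(4.212) = 3714.2×1.4379 ≈ 5341 m/s.
Total Δv = 5550 + 5341 = 10891 m/s.

Δv ≈ 10900 m/s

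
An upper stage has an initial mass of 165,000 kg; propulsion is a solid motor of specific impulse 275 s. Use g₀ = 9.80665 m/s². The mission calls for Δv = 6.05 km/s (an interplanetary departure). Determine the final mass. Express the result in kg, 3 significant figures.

final mass ≈ 17500 kg

v_e = Isp · g₀ = 275 × 9.80665 = 2696.8 m/s.
Rocket equation: m₀/m_f = exp(Δv / v_e) = exp(6050 / 2696.8) = exp(2.2434) = 9.4251.
m_f = m₀ / 9.4251 = 165,000 / 9.4251 = 17,506.4 kg.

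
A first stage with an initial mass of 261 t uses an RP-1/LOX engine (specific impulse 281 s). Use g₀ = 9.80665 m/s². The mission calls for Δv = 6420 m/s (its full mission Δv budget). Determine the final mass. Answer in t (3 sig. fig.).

final mass ≈ 25.4 t

v_e = Isp · g₀ = 281 × 9.80665 = 2755.7 m/s.
Rocket equation: m₀/m_f = exp(Δv / v_e) = exp(6420 / 2755.7) = exp(2.3297) = 10.2753.
m_f = m₀ / 10.2753 = 261 / 10.2753 = 25.4007 t.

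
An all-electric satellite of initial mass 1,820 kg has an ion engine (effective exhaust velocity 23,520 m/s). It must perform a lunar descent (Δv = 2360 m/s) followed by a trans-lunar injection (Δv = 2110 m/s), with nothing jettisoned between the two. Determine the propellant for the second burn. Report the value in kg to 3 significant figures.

propellant for the second burn ≈ 141 kg

After the first burn: m = 1820 × exp(−2360/23520.0) = 1820 × 0.90453 = 1,646.24 kg.
After the second burn: m = 1,646.24 × exp(−2110/23520.0) = 1,646.24 × 0.91420 = 1,504.99 kg.
Second-burn propellant = 1,646.24 − 1,504.99 = 141.25 kg.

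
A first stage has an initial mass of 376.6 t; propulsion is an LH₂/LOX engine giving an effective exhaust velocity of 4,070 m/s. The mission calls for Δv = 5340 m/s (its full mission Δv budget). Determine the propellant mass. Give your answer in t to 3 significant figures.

From the ideal rocket equation, m₀/m_f = exp(Δv / v_e) = exp(5340 / 4070.0) = exp(1.3120) = 3.7137.
m_f = 376.6 / 3.7137 = 101.408 t, so propellant = m₀ − m_f = 376.6 − 101.408 = 275.192 t.

propellant mass ≈ 275 t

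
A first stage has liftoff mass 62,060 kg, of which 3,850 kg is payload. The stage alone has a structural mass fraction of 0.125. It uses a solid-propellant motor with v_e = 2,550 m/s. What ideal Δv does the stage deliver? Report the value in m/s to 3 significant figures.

Stage wet mass = m₀ − payload = 62,060 − 3,850 = 58,210 kg.
Stage dry mass = ε × stage wet mass = 0.125 × 58,210 = 7,276.25 kg.
Burnout mass m_f = stage dry + payload = 7,276.25 + 3,850 = 11,126.25 kg.
Rocket equation: Δv = v_e · ln(62,060/11,126.25) = 2550.0 × ln(5.578) = 2550.0 × 1.7188 ≈ 4383 m/s.

Δv ≈ 4380 m/s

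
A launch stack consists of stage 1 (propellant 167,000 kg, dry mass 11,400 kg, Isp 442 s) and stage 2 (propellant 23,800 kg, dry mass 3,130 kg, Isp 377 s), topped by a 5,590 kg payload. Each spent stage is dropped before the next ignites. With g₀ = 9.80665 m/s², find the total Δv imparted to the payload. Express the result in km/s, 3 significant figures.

Ignition mass of stage 1 = 167,000+11,400 + 23,800+3,130 + 5,590 = 210,920 kg.
Stage 1: m₀ = 210,920 kg, m_f = 210,920 − 167,000 = 43,920 kg; Δv = 442×9.80665×ln(4.802) = 4334.5×1.5691 ≈ 6801 m/s.
Stage 2: m₀ = 32,520 kg, m_f = 32,520 − 23,800 = 8,720 kg; Δv = 377×9.80665×ln(3.729) = 3697.1×1.3162 ≈ 4866 m/s.
Total Δv = 6801 + 4866 = 11667 m/s.

Δv ≈ 11.7 km/s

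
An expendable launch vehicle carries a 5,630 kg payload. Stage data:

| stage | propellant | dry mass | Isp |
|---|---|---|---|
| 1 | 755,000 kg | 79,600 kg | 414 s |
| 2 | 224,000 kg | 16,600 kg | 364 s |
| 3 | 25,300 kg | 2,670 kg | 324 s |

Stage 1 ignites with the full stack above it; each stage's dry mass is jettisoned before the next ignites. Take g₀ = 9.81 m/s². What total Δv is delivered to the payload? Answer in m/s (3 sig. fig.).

Ignition mass of stage 1 = 755,000+79,600 + 224,000+16,600 + 25,300+2,670 + 5,630 = 1,108,800 kg.
Stage 1: m₀ = 1,108,800 kg, m_f = 1,108,800 − 755,000 = 353,800 kg; Δv = 414×9.81×ln(3.134) = 4061.3×1.1423 ≈ 4639 m/s.
Stage 2: m₀ = 274,200 kg, m_f = 274,200 − 224,000 = 50,200 kg; Δv = 364×9.81×ln(5.462) = 3570.8×1.6978 ≈ 6063 m/s.
Stage 3: m₀ = 33,600 kg, m_f = 33,600 − 25,300 = 8,300 kg; Δv = 324×9.81×ln(4.048) = 3178.4×1.3983 ≈ 4444 m/s.
Total Δv = 4639 + 6063 + 4444 = 15146 m/s.

Δv ≈ 15100 m/s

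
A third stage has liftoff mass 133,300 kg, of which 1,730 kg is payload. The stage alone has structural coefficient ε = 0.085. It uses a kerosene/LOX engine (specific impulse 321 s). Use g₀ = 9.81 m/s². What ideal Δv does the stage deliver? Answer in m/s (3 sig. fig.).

Stage wet mass = m₀ − payload = 133,300 − 1,730 = 131,570 kg.
Stage dry mass = ε × stage wet mass = 0.085 × 131,570 = 11,183.5 kg.
Burnout mass m_f = stage dry + payload = 11,183.5 + 1,730 = 12,913.5 kg.
v_e = Isp · g₀ = 321 × 9.81 = 3149.0 m/s.
Δv = v_e · ln(133,300/12,913.5) = 3149.0 × ln(10.32) = 3149.0 × 2.3343 ≈ 7351 m/s.

Δv ≈ 7350 m/s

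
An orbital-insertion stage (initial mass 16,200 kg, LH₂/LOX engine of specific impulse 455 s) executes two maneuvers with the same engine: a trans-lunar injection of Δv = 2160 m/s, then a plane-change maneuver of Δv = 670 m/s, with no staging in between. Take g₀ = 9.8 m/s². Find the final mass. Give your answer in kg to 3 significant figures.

v_e = Isp · g₀ = 455 × 9.8 = 4459.0 m/s.
After the first burn: m = 16200 × exp(−2160/4459.0) = 16200 × 0.61606 = 9,980.17 kg.
After the second burn: m = 9,980.17 × exp(−670/4459.0) = 9,980.17 × 0.86049 = 8,587.84 kg.

final mass ≈ 8590 kg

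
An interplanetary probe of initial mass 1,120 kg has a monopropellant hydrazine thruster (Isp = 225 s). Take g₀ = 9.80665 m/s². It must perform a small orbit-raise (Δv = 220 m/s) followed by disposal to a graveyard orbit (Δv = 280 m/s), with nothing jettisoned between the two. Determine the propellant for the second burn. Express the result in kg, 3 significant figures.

propellant for the second burn ≈ 121 kg

v_e = Isp · g₀ = 225 × 9.80665 = 2206.5 m/s.
After the first burn: m = 1120 × exp(−220/2206.5) = 1120 × 0.90510 = 1,013.71 kg.
After the second burn: m = 1,013.71 × exp(−280/2206.5) = 1,013.71 × 0.88082 = 892.896 kg.
Second-burn propellant = 1,013.71 − 892.896 = 120.814 kg.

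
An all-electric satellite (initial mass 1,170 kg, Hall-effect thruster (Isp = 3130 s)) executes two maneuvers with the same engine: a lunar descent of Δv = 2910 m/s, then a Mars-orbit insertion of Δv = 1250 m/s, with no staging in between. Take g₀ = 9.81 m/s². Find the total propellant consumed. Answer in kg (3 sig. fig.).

total propellant consumed ≈ 148 kg

v_e = Isp · g₀ = 3130 × 9.81 = 30705.3 m/s.
After the first burn: m = 1170 × exp(−2910/30705.3) = 1170 × 0.90958 = 1,064.21 kg.
After the second burn: m = 1,064.21 × exp(−1250/30705.3) = 1,064.21 × 0.96011 = 1,021.76 kg.
Total propellant = m₀ − m_final = 1170 − 1,021.76 = 148.24 kg.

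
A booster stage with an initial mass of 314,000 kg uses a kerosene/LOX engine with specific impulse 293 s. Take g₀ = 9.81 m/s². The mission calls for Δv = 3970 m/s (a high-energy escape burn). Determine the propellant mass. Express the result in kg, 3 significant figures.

propellant mass ≈ 235000 kg

v_e = Isp · g₀ = 293 × 9.81 = 2874.3 m/s.
By the Tsiolkovsky rocket equation, m₀/m_f = exp(Δv / v_e) = exp(3970 / 2874.3) = exp(1.3812) = 3.9796.
m_f = 314,000 / 3.9796 = 78,902.4 kg, so propellant = m₀ − m_f = 314,000 − 78,902.4 = 235,097.6 kg.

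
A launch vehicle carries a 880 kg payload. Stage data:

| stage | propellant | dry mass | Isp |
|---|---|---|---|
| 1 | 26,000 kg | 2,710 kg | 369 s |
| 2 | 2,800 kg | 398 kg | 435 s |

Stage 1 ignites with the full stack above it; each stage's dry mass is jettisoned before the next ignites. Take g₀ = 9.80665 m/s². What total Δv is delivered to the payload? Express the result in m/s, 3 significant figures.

Ignition mass of stage 1 = 26,000+2,710 + 2,800+398 + 880 = 32,788 kg.
Stage 1: m₀ = 32,788 kg, m_f = 32,788 − 26,000 = 6,788 kg; Δv = 369×9.80665×ln(4.83) = 3618.7×1.5749 ≈ 5699 m/s.
Stage 2: m₀ = 4,078 kg, m_f = 4,078 − 2,800 = 1,278 kg; Δv = 435×9.80665×ln(3.191) = 4265.9×1.1603 ≈ 4950 m/s.
Total Δv = 5699 + 4950 = 10649 m/s.

Δv ≈ 10600 m/s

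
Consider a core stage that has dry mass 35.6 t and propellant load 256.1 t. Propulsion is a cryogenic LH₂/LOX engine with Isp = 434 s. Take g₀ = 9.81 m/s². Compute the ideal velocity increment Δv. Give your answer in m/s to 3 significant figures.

Δv ≈ 8960 m/s

v_e = Isp · g₀ = 434 × 9.81 = 4257.5 m/s.
m₀ = m_dry + m_prop = 35.6 + 256.1 = 291.7 t.
Rocket equation: Δv = v_e · ln(m₀/m_f) = 4257.5 × ln(8.194) = 4257.5 × 2.1034 ≈ 8955.2 m/s.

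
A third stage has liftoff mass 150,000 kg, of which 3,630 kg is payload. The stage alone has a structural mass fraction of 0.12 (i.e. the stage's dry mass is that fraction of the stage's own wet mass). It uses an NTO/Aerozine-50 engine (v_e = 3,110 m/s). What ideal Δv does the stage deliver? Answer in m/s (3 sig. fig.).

Δv ≈ 6090 m/s

Stage wet mass = m₀ − payload = 150,000 − 3,630 = 146,370 kg.
Stage dry mass = ε × stage wet mass = 0.12 × 146,370 = 17,564.4 kg.
Burnout mass m_f = stage dry + payload = 17,564.4 + 3,630 = 21,194.4 kg.
Δv = v_e · ln(150,000/21,194.4) = 3110.0 × ln(7.077) = 3110.0 × 1.9569 ≈ 6086 m/s.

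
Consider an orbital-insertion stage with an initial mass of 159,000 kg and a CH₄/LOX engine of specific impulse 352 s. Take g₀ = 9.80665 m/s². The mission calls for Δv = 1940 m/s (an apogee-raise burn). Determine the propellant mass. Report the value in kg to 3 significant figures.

v_e = Isp · g₀ = 352 × 9.80665 = 3451.9 m/s.
Using Δv = v_e ln(m₀/m_f): m₀/m_f = exp(Δv / v_e) = exp(1940 / 3451.9) = exp(0.5620) = 1.7542.
m_f = 159,000 / 1.7542 = 90,639.6 kg, so propellant = m₀ − m_f = 159,000 − 90,639.6 = 68,360.4 kg.

propellant mass ≈ 68400 kg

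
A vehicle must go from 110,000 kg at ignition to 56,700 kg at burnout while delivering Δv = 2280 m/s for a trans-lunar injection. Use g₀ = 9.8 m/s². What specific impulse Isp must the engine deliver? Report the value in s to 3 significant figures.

Isp ≈ 351 s

ln(m₀/m_f) = ln(110000/56700) = ln(1.94) = 0.6627.
v_e = Δv / ln(m₀/m_f) = 2280 / 0.6627 = 3440.4 m/s.
Isp = v_e / g₀ = 3440.4 / 9.8 = 351.1 s.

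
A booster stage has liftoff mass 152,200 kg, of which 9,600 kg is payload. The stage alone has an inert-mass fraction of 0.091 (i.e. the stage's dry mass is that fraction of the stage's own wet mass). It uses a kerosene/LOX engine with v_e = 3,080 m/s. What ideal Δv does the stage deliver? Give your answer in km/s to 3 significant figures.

Stage wet mass = m₀ − payload = 152,200 − 9,600 = 142,600 kg.
Stage dry mass = ε × stage wet mass = 0.091 × 142,600 = 12,976.6 kg.
Burnout mass m_f = stage dry + payload = 12,976.6 + 9,600 = 22,576.6 kg.
By the Tsiolkovsky rocket equation, Δv = v_e · ln(152,200/22,576.6) = 3080.0 × ln(6.741) = 3080.0 × 1.9083 ≈ 5878 m/s.

Δv ≈ 5.88 km/s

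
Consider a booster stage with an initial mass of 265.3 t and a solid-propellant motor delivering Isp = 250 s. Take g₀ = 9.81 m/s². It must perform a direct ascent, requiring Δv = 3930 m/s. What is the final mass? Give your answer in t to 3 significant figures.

final mass ≈ 53.4 t

v_e = Isp · g₀ = 250 × 9.81 = 2452.5 m/s.
Using Δv = v_e ln(m₀/m_f): m₀/m_f = exp(Δv / v_e) = exp(3930 / 2452.5) = exp(1.6024) = 4.9652.
m_f = m₀ / 4.9652 = 265.3 / 4.9652 = 53.4319 t.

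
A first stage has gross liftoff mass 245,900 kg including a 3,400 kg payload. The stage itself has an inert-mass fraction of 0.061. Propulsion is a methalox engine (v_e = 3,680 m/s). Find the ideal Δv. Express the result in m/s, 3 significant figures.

Δv ≈ 9580 m/s

Stage wet mass = m₀ − payload = 245,900 − 3,400 = 242,500 kg.
Stage dry mass = ε × stage wet mass = 0.061 × 242,500 = 14,792.5 kg.
Burnout mass m_f = stage dry + payload = 14,792.5 + 3,400 = 18,192.5 kg.
Using Δv = v_e ln(m₀/m_f): Δv = v_e · ln(245,900/18,192.5) = 3680.0 × ln(13.52) = 3680.0 × 2.6039 ≈ 9582 m/s.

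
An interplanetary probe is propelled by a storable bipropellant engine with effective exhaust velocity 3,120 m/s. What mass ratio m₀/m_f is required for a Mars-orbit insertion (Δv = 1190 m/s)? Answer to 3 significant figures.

mass ratio ≈ 1.46

m₀/m_f = exp(Δv / v_e) = exp(1190 / 3120.0) = exp(0.3814) = 1.4643.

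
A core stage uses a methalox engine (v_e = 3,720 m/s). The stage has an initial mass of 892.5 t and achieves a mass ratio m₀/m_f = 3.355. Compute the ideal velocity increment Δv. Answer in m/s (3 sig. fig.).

Δv ≈ 4500 m/s

Rocket equation: Δv = v_e · ln(3.355) = 3720.0 × 1.2105 ≈ 4502.9 m/s.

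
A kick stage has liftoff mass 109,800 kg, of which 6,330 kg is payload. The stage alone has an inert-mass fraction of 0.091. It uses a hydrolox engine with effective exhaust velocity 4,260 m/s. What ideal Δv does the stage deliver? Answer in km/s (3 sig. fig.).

Stage wet mass = m₀ − payload = 109,800 − 6,330 = 103,470 kg.
Stage dry mass = ε × stage wet mass = 0.091 × 103,470 = 9,415.77 kg.
Burnout mass m_f = stage dry + payload = 9,415.77 + 6,330 = 15,745.77 kg.
Δv = v_e · ln(109,800/15,745.77) = 4260.0 × ln(6.973) = 4260.0 × 1.9421 ≈ 8273 m/s.

Δv ≈ 8.27 km/s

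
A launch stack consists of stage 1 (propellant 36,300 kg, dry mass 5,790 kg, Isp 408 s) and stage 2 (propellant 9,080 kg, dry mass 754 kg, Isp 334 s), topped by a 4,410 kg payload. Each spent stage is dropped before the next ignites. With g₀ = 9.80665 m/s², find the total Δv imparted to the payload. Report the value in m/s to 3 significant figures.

Ignition mass of stage 1 = 36,300+5,790 + 9,080+754 + 4,410 = 56,334 kg.
Stage 1: m₀ = 56,334 kg, m_f = 56,334 − 36,300 = 20,034 kg; Δv = 408×9.80665×ln(2.812) = 4001.1×1.0339 ≈ 4137 m/s.
Stage 2: m₀ = 14,244 kg, m_f = 14,244 − 9,080 = 5,164 kg; Δv = 334×9.80665×ln(2.758) = 3275.4×1.0146 ≈ 3323 m/s.
Total Δv = 4137 + 3323 = 7460 m/s.

Δv ≈ 7460 m/s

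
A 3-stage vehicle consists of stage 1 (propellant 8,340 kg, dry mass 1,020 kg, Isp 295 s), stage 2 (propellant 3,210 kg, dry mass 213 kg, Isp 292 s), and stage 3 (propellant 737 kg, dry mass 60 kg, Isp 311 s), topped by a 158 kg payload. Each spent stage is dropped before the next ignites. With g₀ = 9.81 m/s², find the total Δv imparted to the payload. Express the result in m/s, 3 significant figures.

Ignition mass of stage 1 = 8,340+1,020 + 3,210+213 + 737+60 + 158 = 13,738 kg.
Stage 1: m₀ = 13,738 kg, m_f = 13,738 − 8,340 = 5,398 kg; Δv = 295×9.81×ln(2.545) = 2894.0×0.9341 ≈ 2703 m/s.
Stage 2: m₀ = 4,378 kg, m_f = 4,378 − 3,210 = 1,168 kg; Δv = 292×9.81×ln(3.748) = 2864.5×1.3213 ≈ 3785 m/s.
Stage 3: m₀ = 955 kg, m_f = 955 − 737 = 218 kg; Δv = 311×9.81×ln(4.381) = 3050.9×1.4772 ≈ 4507 m/s.
Total Δv = 2703 + 3785 + 4507 = 10995 m/s.

Δv ≈ 11000 m/s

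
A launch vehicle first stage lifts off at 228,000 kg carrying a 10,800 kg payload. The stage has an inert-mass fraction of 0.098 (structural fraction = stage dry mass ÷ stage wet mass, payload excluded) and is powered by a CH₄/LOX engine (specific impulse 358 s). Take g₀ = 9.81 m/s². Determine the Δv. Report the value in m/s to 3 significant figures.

Δv ≈ 6890 m/s

Stage wet mass = m₀ − payload = 228,000 − 10,800 = 217,200 kg.
Stage dry mass = ε × stage wet mass = 0.098 × 217,200 = 21,285.6 kg.
Burnout mass m_f = stage dry + payload = 21,285.6 + 10,800 = 32,085.6 kg.
v_e = Isp · g₀ = 358 × 9.81 = 3512.0 m/s.
Rocket equation: Δv = v_e · ln(228,000/32,085.6) = 3512.0 × ln(7.106) = 3512.0 × 1.9609 ≈ 6887 m/s.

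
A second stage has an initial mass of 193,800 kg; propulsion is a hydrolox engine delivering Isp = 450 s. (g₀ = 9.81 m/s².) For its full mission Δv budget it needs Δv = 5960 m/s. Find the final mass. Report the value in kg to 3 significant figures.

final mass ≈ 50200 kg

v_e = Isp · g₀ = 450 × 9.81 = 4414.5 m/s.
Rocket equation: m₀/m_f = exp(Δv / v_e) = exp(5960 / 4414.5) = exp(1.3501) = 3.8578.
m_f = m₀ / 3.8578 = 193,800 / 3.8578 = 50,235.9 kg.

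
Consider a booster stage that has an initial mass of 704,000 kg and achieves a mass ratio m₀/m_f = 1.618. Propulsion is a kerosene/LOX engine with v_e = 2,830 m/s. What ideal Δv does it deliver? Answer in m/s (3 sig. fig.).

Δv = v_e · ln(1.618) = 2830.0 × 0.4812 ≈ 1361.8 m/s.

Δv ≈ 1360 m/s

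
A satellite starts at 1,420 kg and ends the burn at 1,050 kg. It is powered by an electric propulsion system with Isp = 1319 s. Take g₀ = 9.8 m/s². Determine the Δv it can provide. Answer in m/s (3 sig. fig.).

Δv ≈ 3900 m/s

v_e = Isp · g₀ = 1319 × 9.8 = 12926.2 m/s.
Rocket equation: Δv = v_e · ln(m₀/m_f) = 12926.2 × ln(1.352) = 12926.2 × 0.3019 ≈ 3902.0 m/s.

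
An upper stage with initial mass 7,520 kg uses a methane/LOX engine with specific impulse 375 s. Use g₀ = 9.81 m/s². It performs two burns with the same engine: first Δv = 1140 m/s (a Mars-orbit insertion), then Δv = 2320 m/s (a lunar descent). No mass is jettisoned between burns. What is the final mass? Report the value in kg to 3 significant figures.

final mass ≈ 2940 kg

v_e = Isp · g₀ = 375 × 9.81 = 3678.8 m/s.
After the first burn: m = 7520 × exp(−1140/3678.8) = 7520 × 0.73353 = 5,516.15 kg.
After the second burn: m = 5,516.15 × exp(−2320/3678.8) = 5,516.15 × 0.53225 = 2,935.97 kg.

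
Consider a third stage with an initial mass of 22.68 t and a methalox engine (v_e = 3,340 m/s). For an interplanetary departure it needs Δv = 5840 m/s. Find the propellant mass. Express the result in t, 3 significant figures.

m₀/m_f = exp(Δv / v_e) = exp(5840 / 3340.0) = exp(1.7485) = 5.7460.
m_f = 22.68 / 5.7460 = 3.94709 t, so propellant = m₀ − m_f = 22.68 − 3.94709 = 18.73291 t.

propellant mass ≈ 18.7 t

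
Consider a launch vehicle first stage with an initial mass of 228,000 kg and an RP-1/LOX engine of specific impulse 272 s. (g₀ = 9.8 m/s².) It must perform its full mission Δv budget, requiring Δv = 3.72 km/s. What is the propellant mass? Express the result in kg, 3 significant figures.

propellant mass ≈ 172000 kg

v_e = Isp · g₀ = 272 × 9.8 = 2665.6 m/s.
m₀/m_f = exp(Δv / v_e) = exp(3720 / 2665.6) = exp(1.3956) = 4.0372.
m_f = 228,000 / 4.0372 = 56,474.8 kg, so propellant = m₀ − m_f = 228,000 − 56,474.8 = 171,525.2 kg.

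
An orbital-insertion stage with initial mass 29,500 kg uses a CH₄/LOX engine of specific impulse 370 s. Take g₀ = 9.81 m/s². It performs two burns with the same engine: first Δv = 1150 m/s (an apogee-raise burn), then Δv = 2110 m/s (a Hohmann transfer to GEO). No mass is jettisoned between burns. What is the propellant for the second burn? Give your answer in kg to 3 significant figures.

v_e = Isp · g₀ = 370 × 9.81 = 3629.7 m/s.
After the first burn: m = 29500 × exp(−1150/3629.7) = 29500 × 0.72845 = 21,489.3 kg.
After the second burn: m = 21,489.3 × exp(−2110/3629.7) = 21,489.3 × 0.55916 = 12,016 kg.
Second-burn propellant = 21,489.3 − 12,016 = 9,473.3 kg.

propellant for the second burn ≈ 9470 kg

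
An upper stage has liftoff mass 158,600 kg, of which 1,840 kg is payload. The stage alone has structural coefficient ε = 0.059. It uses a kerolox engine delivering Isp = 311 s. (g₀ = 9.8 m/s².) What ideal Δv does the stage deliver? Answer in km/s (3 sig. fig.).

Stage wet mass = m₀ − payload = 158,600 − 1,840 = 156,760 kg.
Stage dry mass = ε × stage wet mass = 0.059 × 156,760 = 9,248.84 kg.
Burnout mass m_f = stage dry + payload = 9,248.84 + 1,840 = 11,088.84 kg.
v_e = Isp · g₀ = 311 × 9.8 = 3047.8 m/s.
Δv = v_e · ln(158,600/11,088.84) = 3047.8 × ln(14.3) = 3047.8 × 2.6604 ≈ 8109 m/s.

Δv ≈ 8.11 km/s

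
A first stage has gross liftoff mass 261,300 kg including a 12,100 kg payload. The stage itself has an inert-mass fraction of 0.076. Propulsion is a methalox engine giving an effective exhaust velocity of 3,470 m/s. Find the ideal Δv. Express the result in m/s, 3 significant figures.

Stage wet mass = m₀ − payload = 261,300 − 12,100 = 249,200 kg.
Stage dry mass = ε × stage wet mass = 0.076 × 249,200 = 18,939.2 kg.
Burnout mass m_f = stage dry + payload = 18,939.2 + 12,100 = 31,039.2 kg.
Δv = v_e · ln(261,300/31,039.2) = 3470.0 × ln(8.418) = 3470.0 × 2.1304 ≈ 7393 m/s.

Δv ≈ 7390 m/s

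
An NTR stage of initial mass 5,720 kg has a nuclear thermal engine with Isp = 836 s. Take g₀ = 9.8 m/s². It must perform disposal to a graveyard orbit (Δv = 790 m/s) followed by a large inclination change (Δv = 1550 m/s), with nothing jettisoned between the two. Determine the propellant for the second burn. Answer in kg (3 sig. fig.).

v_e = Isp · g₀ = 836 × 9.8 = 8192.8 m/s.
After the first burn: m = 5720 × exp(−790/8192.8) = 5720 × 0.90808 = 5,194.22 kg.
After the second burn: m = 5,194.22 × exp(−1550/8192.8) = 5,194.22 × 0.82763 = 4,298.89 kg.
Second-burn propellant = 5,194.22 − 4,298.89 = 895.33 kg.

propellant for the second burn ≈ 895 kg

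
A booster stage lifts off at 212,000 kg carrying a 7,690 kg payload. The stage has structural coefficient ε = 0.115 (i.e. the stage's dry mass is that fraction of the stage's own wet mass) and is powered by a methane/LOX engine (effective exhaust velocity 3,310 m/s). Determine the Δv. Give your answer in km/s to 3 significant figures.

Δv ≈ 6.34 km/s

Stage wet mass = m₀ − payload = 212,000 − 7,690 = 204,310 kg.
Stage dry mass = ε × stage wet mass = 0.115 × 204,310 = 23,495.7 kg.
Burnout mass m_f = stage dry + payload = 23,495.7 + 7,690 = 31,185.7 kg.
Using Δv = v_e ln(m₀/m_f): Δv = v_e · ln(212,000/31,185.7) = 3310.0 × ln(6.798) = 3310.0 × 1.9166 ≈ 6344 m/s.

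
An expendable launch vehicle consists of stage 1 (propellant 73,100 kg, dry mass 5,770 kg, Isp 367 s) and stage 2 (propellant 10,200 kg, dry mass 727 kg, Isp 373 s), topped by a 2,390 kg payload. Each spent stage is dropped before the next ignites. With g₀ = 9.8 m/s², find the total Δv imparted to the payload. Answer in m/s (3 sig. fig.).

Ignition mass of stage 1 = 73,100+5,770 + 10,200+727 + 2,390 = 92,187 kg.
Stage 1: m₀ = 92,187 kg, m_f = 92,187 − 73,100 = 19,087 kg; Δv = 367×9.8×ln(4.83) = 3596.6×1.5748 ≈ 5664 m/s.
Stage 2: m₀ = 13,317 kg, m_f = 13,317 − 10,200 = 3,117 kg; Δv = 373×9.8×ln(4.272) = 3655.4×1.4522 ≈ 5308 m/s.
Total Δv = 5664 + 5308 = 10972 m/s.

Δv ≈ 11000 m/s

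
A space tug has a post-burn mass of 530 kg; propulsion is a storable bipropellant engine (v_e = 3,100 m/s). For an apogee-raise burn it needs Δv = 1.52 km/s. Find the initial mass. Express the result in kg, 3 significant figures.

Rocket equation: m₀/m_f = exp(Δv / v_e) = exp(1520 / 3100.0) = exp(0.4903) = 1.6328.
m₀ = m_f × 1.6328 = 530 × 1.6328 = 865.384 kg.

initial mass ≈ 865 kg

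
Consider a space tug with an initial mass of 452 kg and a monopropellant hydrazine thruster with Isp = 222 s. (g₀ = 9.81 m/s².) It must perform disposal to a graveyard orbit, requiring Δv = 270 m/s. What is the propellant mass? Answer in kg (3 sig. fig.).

propellant mass ≈ 52.7 kg

v_e = Isp · g₀ = 222 × 9.81 = 2177.8 m/s.
Using Δv = v_e ln(m₀/m_f): m₀/m_f = exp(Δv / v_e) = exp(270 / 2177.8) = exp(0.1240) = 1.1320.
m_f = 452 / 1.1320 = 399.293 kg, so propellant = m₀ − m_f = 452 − 399.293 = 52.707 kg.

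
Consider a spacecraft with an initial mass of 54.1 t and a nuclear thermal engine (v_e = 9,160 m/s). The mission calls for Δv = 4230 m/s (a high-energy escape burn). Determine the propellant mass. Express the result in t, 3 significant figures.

m₀/m_f = exp(Δv / v_e) = exp(4230 / 9160.0) = exp(0.4618) = 1.5869.
m_f = 54.1 / 1.5869 = 34.0916 t, so propellant = m₀ − m_f = 54.1 − 34.0916 = 20.0084 t.

propellant mass ≈ 20.0 t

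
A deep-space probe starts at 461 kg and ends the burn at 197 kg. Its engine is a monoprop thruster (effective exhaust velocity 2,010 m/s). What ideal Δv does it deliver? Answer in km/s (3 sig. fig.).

Using Δv = v_e ln(m₀/m_f): Δv = v_e · ln(m₀/m_f) = 2010.0 × ln(2.34) = 2010.0 × 0.8502 ≈ 1708.9 m/s.

Δv ≈ 1.71 km/s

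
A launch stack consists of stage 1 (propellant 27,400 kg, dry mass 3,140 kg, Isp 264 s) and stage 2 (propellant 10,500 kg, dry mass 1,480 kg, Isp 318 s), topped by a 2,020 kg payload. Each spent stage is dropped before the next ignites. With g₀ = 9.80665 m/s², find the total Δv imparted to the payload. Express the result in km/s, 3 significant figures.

Δv ≈ 6.80 km/s

Ignition mass of stage 1 = 27,400+3,140 + 10,500+1,480 + 2,020 = 44,540 kg.
Stage 1: m₀ = 44,540 kg, m_f = 44,540 − 27,400 = 17,140 kg; Δv = 264×9.80665×ln(2.599) = 2589.0×0.9550 ≈ 2472 m/s.
Stage 2: m₀ = 14,000 kg, m_f = 14,000 − 10,500 = 3,500 kg; Δv = 318×9.80665×ln(4) = 3118.5×1.3863 ≈ 4323 m/s.
Total Δv = 2472 + 4323 = 6795 m/s.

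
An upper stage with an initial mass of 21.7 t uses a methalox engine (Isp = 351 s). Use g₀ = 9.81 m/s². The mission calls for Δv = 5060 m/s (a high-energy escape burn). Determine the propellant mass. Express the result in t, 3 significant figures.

propellant mass ≈ 16.7 t

v_e = Isp · g₀ = 351 × 9.81 = 3443.3 m/s.
m₀/m_f = exp(Δv / v_e) = exp(5060 / 3443.3) = exp(1.4695) = 4.3471.
m_f = 21.7 / 4.3471 = 4.99183 t, so propellant = m₀ − m_f = 21.7 − 4.99183 = 16.70817 t.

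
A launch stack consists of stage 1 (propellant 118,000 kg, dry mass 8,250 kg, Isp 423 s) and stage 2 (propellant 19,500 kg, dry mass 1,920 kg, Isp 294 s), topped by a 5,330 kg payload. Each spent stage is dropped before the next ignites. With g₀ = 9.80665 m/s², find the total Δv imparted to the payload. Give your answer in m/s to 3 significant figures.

Ignition mass of stage 1 = 118,000+8,250 + 19,500+1,920 + 5,330 = 153,000 kg.
Stage 1: m₀ = 153,000 kg, m_f = 153,000 − 118,000 = 35,000 kg; Δv = 423×9.80665×ln(4.371) = 4148.2×1.4751 ≈ 6119 m/s.
Stage 2: m₀ = 26,750 kg, m_f = 26,750 − 19,500 = 7,250 kg; Δv = 294×9.80665×ln(3.69) = 2883.2×1.3055 ≈ 3764 m/s.
Total Δv = 6119 + 3764 = 9883 m/s.

Δv ≈ 9880 m/s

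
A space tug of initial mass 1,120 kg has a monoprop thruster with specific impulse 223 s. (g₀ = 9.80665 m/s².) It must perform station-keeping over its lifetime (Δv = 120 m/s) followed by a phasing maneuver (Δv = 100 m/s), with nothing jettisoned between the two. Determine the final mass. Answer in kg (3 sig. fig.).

final mass ≈ 1010 kg

v_e = Isp · g₀ = 223 × 9.80665 = 2186.9 m/s.
After the first burn: m = 1120 × exp(−120/2186.9) = 1120 × 0.94661 = 1,060.2 kg.
After the second burn: m = 1,060.2 × exp(−100/2186.9) = 1,060.2 × 0.95530 = 1,012.81 kg.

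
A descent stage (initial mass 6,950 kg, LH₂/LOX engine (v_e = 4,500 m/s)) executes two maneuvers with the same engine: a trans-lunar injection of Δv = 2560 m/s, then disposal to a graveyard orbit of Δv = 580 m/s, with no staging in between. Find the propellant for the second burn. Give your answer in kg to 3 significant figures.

After the first burn: m = 6950 × exp(−2560/4500.0) = 6950 × 0.56615 = 3,934.74 kg.
After the second burn: m = 3,934.74 × exp(−580/4500.0) = 3,934.74 × 0.87907 = 3,458.91 kg.
Second-burn propellant = 3,934.74 − 3,458.91 = 475.83 kg.

propellant for the second burn ≈ 476 kg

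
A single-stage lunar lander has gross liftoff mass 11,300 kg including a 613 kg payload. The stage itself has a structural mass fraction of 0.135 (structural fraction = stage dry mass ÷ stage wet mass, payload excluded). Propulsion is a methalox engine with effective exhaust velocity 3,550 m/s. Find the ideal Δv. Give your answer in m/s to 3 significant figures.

Δv ≈ 6050 m/s

Stage wet mass = m₀ − payload = 11,300 − 613 = 10,687 kg.
Stage dry mass = ε × stage wet mass = 0.135 × 10,687 = 1,442.75 kg.
Burnout mass m_f = stage dry + payload = 1,442.75 + 613 = 2,055.75 kg.
From the ideal rocket equation, Δv = v_e · ln(11,300/2,055.75) = 3550.0 × ln(5.497) = 3550.0 × 1.7042 ≈ 6050 m/s.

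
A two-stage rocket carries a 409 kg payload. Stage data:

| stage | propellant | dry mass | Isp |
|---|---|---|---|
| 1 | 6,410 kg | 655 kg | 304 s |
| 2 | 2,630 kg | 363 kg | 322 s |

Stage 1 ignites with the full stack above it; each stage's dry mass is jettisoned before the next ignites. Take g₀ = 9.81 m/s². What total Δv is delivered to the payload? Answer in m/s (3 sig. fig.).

Δv ≈ 7510 m/s

Ignition mass of stage 1 = 6,410+655 + 2,630+363 + 409 = 10,467 kg.
Stage 1: m₀ = 10,467 kg, m_f = 10,467 − 6,410 = 4,057 kg; Δv = 304×9.81×ln(2.58) = 2982.2×0.9478 ≈ 2827 m/s.
Stage 2: m₀ = 3,402 kg, m_f = 3,402 − 2,630 = 772 kg; Δv = 322×9.81×ln(4.407) = 3158.8×1.4831 ≈ 4685 m/s.
Total Δv = 2827 + 4685 = 7512 m/s.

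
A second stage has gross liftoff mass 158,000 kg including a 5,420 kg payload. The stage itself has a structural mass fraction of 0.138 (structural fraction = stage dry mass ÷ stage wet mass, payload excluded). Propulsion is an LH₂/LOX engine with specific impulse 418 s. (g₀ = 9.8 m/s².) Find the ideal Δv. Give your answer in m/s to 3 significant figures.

Δv ≈ 7320 m/s

Stage wet mass = m₀ − payload = 158,000 − 5,420 = 152,580 kg.
Stage dry mass = ε × stage wet mass = 0.138 × 152,580 = 21,056 kg.
Burnout mass m_f = stage dry + payload = 21,056 + 5,420 = 26,476 kg.
v_e = Isp · g₀ = 418 × 9.8 = 4096.4 m/s.
By the Tsiolkovsky rocket equation, Δv = v_e · ln(158,000/26,476) = 4096.4 × ln(5.968) = 4096.4 × 1.7864 ≈ 7318 m/s.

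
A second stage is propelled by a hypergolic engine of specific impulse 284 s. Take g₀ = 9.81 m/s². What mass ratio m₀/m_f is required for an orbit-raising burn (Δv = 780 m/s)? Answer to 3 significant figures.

v_e = Isp · g₀ = 284 × 9.81 = 2786.0 m/s.
m₀/m_f = exp(Δv / v_e) = exp(780 / 2786.0) = exp(0.2800) = 1.3231.

mass ratio ≈ 1.32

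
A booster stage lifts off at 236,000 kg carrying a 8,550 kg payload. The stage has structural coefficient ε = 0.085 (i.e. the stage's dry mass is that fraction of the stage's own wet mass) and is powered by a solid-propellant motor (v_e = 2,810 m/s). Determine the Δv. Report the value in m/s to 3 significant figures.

Stage wet mass = m₀ − payload = 236,000 − 8,550 = 227,450 kg.
Stage dry mass = ε × stage wet mass = 0.085 × 227,450 = 19,333.3 kg.
Burnout mass m_f = stage dry + payload = 19,333.3 + 8,550 = 27,883.3 kg.
From the ideal rocket equation, Δv = v_e · ln(236,000/27,883.3) = 2810.0 × ln(8.464) = 2810.0 × 2.1358 ≈ 6002 m/s.

Δv ≈ 6000 m/s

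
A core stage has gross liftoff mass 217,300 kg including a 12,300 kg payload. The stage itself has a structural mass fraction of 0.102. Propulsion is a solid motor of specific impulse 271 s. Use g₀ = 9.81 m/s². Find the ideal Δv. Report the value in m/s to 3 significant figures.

Δv ≈ 4990 m/s

Stage wet mass = m₀ − payload = 217,300 − 12,300 = 205,000 kg.
Stage dry mass = ε × stage wet mass = 0.102 × 205,000 = 20,910 kg.
Burnout mass m_f = stage dry + payload = 20,910 + 12,300 = 33,210 kg.
v_e = Isp · g₀ = 271 × 9.81 = 2658.5 m/s.
Rocket equation: Δv = v_e · ln(217,300/33,210) = 2658.5 × ln(6.543) = 2658.5 × 1.8784 ≈ 4994 m/s.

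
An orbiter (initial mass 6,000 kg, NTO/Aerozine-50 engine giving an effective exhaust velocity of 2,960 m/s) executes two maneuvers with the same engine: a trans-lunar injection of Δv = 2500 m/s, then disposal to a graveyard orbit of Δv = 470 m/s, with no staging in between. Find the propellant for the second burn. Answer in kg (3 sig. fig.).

After the first burn: m = 6000 × exp(−2500/2960.0) = 6000 × 0.42973 = 2,578.38 kg.
After the second burn: m = 2,578.38 × exp(−470/2960.0) = 2,578.38 × 0.85318 = 2,199.82 kg.
Second-burn propellant = 2,578.38 − 2,199.82 = 378.56 kg.

propellant for the second burn ≈ 379 kg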